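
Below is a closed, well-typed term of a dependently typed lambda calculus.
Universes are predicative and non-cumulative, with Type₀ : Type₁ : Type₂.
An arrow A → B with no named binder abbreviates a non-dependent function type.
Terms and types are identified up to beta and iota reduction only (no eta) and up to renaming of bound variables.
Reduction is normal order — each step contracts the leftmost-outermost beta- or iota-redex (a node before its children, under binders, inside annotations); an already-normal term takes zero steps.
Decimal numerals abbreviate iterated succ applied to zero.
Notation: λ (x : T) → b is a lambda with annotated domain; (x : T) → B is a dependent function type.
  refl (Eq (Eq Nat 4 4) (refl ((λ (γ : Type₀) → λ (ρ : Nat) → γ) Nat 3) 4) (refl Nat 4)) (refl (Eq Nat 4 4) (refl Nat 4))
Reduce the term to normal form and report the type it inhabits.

reduced normal form:
  refl (Eq (Eq Nat 4 4) (refl Nat 4) (refl Nat 4)) (refl (Eq Nat 4 4) (refl Nat 4))
inferred type:
  Eq (Eq (Eq Nat 4 4) (refl Nat 4) (refl Nat 4)) (refl (Eq Nat 4 4) (refl Nat 4)) (refl (Eq Nat 4 4) (refl Nat 4))
observation: the first redex contracted is a beta-redex; the normal form is reached in 2 normal-order steps.


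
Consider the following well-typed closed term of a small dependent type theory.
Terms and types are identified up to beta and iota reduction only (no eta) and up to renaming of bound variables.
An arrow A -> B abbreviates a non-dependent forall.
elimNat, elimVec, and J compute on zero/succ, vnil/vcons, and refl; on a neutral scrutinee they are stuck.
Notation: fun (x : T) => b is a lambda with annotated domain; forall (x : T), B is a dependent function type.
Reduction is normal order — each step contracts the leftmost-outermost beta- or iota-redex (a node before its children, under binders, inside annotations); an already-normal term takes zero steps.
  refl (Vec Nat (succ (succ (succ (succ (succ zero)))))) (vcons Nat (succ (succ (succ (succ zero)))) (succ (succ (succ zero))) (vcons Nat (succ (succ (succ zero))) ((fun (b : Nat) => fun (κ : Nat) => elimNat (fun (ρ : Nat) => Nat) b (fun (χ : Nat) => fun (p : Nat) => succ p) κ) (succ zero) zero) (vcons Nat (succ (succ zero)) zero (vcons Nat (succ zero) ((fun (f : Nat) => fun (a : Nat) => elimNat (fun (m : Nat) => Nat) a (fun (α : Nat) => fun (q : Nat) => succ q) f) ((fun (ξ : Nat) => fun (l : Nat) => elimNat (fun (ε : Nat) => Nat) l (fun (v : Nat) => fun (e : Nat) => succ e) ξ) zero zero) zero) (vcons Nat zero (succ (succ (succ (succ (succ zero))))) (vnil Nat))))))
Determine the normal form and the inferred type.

normal form:
  refl (Vec Nat (succ (succ (succ (succ (succ zero)))))) (vcons Nat (succ (succ (succ (succ zero)))) (succ (succ (succ zero))) (vcons Nat (succ (succ (succ zero))) (succ zero) (vcons Nat (succ (succ zero)) zero (vcons Nat (succ zero) zero (vcons Nat zero (succ (succ (succ (succ (succ zero))))) (vnil Nat))))))
inferred type:
  Eq (Vec Nat (succ (succ (succ (succ (succ zero)))))) (vcons Nat (succ (succ (succ (succ zero)))) (succ (succ (succ zero))) (vcons Nat (succ (succ (succ zero))) (succ zero) (vcons Nat (succ (succ zero)) zero (vcons Nat (succ zero) zero (vcons Nat zero (succ (succ (succ (succ (succ zero))))) (vnil Nat)))))) (vcons Nat (succ (succ (succ (succ zero)))) (succ (succ (succ zero))) (vcons Nat (succ (succ (succ zero))) (succ zero) (vcons Nat (succ (succ zero)) zero (vcons Nat (succ zero) zero (vcons Nat zero (succ (succ (succ (succ (succ zero))))) (vnil Nat))))))


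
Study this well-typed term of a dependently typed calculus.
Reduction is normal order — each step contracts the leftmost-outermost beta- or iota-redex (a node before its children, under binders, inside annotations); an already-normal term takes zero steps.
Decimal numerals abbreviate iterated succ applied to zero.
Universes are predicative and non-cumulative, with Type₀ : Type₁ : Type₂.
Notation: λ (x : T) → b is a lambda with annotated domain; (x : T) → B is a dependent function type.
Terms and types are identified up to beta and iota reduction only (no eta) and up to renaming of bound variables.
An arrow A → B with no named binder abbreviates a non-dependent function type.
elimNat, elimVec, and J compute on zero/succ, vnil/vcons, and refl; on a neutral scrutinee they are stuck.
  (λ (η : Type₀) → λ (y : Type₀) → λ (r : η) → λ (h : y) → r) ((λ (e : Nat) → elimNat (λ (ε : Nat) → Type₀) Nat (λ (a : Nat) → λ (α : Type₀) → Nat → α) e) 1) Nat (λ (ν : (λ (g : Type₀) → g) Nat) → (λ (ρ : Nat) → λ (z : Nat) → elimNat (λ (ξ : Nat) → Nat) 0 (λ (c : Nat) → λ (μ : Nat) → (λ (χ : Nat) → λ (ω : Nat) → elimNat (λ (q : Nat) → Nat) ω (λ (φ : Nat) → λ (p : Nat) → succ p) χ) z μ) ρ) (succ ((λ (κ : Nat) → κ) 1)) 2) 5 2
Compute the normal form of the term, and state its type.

reduced normal form:
  4
inferred type:
  Nat
observation: the first redex contracted is a beta-redex; the normal form is reached in 33 normal-order steps.


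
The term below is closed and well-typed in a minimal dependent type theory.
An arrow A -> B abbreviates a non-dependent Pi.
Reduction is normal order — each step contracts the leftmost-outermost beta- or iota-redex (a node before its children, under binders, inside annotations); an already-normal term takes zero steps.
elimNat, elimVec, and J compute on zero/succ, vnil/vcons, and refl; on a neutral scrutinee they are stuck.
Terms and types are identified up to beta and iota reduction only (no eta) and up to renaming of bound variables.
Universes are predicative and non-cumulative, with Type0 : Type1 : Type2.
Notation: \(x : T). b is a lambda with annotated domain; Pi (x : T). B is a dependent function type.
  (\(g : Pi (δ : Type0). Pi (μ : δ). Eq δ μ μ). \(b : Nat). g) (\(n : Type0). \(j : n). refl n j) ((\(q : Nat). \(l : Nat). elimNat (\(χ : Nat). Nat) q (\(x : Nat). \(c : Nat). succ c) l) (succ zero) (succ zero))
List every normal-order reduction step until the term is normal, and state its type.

normal-order reduction:
  (\(g : Pi (δ : Type0). Pi (μ : δ). Eq δ μ μ). \(b : Nat). g) (\(n : Type0). \(j : n). refl n j) ((\(q : Nat). \(l : Nat). elimNat (\(χ : Nat). Nat) q (\(x : Nat). \(c : Nat). succ c) l) (succ zero) (succ zero))
  ~> (\(g : Nat). \(δ : Type0). \(μ : δ). refl δ μ) ((\(b : Nat). \(n : Nat). elimNat (\(j : Nat). Nat) b (\(q : Nat). \(l : Nat). succ l) n) (succ zero) (succ zero))
  ~> \(g : Type0). \(δ : g). refl g δ
inferred type:
  Pi (g : Type0). Pi (δ : g). Eq g δ δ


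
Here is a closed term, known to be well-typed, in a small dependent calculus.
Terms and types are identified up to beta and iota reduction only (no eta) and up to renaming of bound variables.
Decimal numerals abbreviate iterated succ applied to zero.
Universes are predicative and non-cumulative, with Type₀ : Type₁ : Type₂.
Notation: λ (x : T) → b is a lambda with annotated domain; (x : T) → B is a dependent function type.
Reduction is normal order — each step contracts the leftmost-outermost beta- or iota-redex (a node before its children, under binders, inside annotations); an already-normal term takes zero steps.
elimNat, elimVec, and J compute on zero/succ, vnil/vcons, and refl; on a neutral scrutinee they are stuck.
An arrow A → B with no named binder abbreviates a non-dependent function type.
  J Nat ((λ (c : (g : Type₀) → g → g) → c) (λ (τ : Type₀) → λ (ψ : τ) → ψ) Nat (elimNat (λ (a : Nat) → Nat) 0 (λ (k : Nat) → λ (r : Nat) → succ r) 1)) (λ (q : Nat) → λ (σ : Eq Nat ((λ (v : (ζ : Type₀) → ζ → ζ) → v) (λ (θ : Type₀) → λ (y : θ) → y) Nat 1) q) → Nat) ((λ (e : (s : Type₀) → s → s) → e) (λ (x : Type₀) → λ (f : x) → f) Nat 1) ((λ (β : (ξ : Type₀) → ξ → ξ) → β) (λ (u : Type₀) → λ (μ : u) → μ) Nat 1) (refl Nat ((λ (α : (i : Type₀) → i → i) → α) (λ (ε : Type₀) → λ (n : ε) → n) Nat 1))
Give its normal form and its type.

normal form:
  1
the term's type:
  Nat


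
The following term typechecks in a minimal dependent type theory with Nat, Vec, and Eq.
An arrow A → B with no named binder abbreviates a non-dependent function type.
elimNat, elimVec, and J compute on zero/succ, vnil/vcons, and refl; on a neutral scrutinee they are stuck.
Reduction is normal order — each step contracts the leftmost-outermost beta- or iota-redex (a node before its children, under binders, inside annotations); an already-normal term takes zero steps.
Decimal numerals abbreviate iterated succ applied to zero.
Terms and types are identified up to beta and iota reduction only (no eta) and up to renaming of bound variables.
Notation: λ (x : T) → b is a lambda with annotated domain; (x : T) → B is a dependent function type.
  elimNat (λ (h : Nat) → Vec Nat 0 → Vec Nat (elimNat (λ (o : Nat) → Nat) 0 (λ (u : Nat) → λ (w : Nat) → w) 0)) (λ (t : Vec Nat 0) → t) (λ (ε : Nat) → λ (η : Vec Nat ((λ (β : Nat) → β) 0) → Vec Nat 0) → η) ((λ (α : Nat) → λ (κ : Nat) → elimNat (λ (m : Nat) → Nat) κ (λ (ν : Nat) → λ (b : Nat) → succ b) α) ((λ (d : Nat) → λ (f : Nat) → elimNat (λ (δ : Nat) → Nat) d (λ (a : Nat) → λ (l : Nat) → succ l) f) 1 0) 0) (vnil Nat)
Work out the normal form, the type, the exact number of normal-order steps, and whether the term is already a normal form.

resulting normal form:
  vnil Nat
type:
  Vec Nat 0
reduction steps (normal order): 16
started in normal form: no
first redex: an elimNat iota-redex


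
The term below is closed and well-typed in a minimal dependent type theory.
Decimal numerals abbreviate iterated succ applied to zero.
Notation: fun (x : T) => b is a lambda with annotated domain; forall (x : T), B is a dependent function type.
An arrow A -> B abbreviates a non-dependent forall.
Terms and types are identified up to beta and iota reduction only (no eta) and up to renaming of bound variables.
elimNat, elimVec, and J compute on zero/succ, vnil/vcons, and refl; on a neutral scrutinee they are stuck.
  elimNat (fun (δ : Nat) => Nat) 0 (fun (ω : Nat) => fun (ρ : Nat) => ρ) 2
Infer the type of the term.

inferred type:
  Nat


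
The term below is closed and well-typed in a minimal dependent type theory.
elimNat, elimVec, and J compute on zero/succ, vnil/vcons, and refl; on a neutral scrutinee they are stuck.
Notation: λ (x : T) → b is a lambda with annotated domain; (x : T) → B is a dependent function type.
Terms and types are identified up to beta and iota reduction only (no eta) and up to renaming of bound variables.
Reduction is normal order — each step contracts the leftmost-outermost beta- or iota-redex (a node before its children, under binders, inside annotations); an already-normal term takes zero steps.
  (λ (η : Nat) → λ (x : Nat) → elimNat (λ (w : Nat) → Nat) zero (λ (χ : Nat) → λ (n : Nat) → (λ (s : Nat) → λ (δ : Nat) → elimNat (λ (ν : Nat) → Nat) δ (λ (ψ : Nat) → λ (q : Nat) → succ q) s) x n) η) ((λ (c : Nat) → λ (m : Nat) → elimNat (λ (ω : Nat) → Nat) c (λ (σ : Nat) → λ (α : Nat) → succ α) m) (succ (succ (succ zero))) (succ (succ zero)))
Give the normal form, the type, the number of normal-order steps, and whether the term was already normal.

normal form:
  λ (η : Nat) → elimNat (λ (x : Nat) → Nat) (elimNat (λ (w : Nat) → Nat) (elimNat (λ (χ : Nat) → Nat) (elimNat (λ (n : Nat) → Nat) (elimNat (λ (s : Nat) → Nat) zero (λ (δ : Nat) → λ (ν : Nat) → succ ν) η) (λ (ψ : Nat) → λ (q : Nat) → succ q) η) (λ (c : Nat) → λ (m : Nat) → succ m) η) (λ (ω : Nat) → λ (σ : Nat) → succ σ) η) (λ (α : Nat) → λ (φ : Nat) → succ φ) η
type:
  (η : Nat) → Nat
reduction steps (normal order): 28
term was already normal: no
first contracted redex: a beta-redex


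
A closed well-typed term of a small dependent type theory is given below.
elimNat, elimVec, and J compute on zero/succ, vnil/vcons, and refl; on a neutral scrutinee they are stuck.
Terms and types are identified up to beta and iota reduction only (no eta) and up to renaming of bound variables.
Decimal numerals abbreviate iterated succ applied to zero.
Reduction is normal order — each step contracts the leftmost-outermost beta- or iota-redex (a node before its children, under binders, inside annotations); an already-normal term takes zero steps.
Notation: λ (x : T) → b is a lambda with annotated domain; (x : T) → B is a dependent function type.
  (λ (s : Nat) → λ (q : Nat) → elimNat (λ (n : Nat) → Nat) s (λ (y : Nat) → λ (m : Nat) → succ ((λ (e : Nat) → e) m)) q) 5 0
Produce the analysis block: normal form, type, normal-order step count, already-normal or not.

normal form:
  5
the term's type:
  Nat
reduction steps (normal order): 3
term was already normal: no
first redex: a beta-redex


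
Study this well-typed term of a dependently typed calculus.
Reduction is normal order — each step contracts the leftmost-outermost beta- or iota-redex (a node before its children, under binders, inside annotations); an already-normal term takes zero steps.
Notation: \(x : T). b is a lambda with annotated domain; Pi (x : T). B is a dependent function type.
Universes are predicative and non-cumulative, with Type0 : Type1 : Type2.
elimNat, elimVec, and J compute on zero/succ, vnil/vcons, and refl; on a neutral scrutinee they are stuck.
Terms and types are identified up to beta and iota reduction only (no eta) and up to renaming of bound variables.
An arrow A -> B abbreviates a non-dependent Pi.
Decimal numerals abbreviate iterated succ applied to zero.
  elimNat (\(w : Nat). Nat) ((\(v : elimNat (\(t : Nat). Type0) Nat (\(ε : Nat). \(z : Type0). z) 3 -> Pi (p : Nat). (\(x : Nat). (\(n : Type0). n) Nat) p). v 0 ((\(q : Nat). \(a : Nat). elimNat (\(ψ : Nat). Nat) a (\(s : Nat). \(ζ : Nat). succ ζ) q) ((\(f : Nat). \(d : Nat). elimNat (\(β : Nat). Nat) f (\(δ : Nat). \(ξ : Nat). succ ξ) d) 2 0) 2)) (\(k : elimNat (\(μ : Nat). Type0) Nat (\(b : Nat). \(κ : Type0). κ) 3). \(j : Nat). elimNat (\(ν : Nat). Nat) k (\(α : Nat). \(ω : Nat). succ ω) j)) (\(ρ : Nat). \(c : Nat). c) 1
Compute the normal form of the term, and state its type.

reduced normal form:
  4
the term's type:
  Nat


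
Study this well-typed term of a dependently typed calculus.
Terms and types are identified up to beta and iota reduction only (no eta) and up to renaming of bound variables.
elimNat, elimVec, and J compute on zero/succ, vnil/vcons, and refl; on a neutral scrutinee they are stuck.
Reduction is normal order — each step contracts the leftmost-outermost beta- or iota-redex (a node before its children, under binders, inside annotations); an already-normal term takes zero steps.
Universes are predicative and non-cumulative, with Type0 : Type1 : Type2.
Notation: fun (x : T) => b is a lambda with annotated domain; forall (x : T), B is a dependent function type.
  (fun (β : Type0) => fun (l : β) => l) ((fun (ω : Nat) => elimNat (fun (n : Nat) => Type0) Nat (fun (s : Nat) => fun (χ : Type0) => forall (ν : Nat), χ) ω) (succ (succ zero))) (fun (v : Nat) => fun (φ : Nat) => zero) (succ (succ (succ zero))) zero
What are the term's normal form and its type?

normal form:
  zero
the term's type:
  Nat
observation: the first redex contracted is a beta-redex; the normal form is reached in 4 normal-order steps.


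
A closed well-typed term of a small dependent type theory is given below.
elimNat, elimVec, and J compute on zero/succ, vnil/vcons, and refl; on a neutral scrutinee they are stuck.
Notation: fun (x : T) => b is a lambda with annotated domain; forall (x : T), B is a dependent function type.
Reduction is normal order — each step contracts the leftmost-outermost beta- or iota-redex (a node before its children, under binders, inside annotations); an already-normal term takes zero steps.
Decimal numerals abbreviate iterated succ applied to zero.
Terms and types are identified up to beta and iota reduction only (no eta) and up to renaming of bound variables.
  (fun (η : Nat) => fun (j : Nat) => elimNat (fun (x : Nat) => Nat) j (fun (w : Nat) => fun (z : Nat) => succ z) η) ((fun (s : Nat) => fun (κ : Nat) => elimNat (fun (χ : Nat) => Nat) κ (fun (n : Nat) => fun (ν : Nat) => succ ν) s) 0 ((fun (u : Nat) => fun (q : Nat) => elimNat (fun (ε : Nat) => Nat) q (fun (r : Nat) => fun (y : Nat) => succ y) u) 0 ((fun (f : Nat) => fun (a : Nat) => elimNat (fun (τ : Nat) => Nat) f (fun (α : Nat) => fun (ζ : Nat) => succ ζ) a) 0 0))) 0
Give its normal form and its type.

normal form:
  0
type:
  Nat
observation: the term reaches its normal form after 12 normal-order steps.


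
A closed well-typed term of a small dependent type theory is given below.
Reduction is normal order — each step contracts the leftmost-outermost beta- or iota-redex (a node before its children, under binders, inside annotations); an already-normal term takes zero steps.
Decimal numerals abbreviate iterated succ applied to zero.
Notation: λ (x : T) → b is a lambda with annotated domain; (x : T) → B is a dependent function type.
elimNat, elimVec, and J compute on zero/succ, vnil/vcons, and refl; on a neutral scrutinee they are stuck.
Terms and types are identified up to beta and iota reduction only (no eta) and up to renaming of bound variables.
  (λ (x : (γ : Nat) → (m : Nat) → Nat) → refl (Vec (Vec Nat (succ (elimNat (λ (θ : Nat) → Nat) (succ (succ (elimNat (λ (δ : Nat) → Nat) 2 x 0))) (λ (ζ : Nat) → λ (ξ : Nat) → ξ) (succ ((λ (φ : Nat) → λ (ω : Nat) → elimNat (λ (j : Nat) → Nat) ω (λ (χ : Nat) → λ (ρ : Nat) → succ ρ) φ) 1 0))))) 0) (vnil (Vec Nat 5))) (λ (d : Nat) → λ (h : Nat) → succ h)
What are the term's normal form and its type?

reduced normal form:
  refl (Vec (Vec Nat 5) 0) (vnil (Vec Nat 5))
inferred type:
  Eq (Vec (Vec Nat 5) 0) (vnil (Vec Nat 5)) (vnil (Vec Nat 5))
observation: the first redex contracted is a beta-redex; the normal form is reached in 15 normal-order steps.


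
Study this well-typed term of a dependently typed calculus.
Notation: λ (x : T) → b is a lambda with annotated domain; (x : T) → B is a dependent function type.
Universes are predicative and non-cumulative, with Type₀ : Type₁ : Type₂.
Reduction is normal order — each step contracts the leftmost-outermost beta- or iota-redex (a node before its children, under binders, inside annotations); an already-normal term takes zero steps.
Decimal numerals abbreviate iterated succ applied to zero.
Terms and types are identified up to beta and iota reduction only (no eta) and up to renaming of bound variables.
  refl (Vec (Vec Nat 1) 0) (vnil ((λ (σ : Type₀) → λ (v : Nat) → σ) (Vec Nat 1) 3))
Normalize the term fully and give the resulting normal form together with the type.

normal form:
  refl (Vec (Vec Nat 1) 0) (vnil (Vec Nat 1))
the term's type:
  Eq (Vec (Vec Nat 1) 0) (vnil (Vec Nat 1)) (vnil (Vec Nat 1))


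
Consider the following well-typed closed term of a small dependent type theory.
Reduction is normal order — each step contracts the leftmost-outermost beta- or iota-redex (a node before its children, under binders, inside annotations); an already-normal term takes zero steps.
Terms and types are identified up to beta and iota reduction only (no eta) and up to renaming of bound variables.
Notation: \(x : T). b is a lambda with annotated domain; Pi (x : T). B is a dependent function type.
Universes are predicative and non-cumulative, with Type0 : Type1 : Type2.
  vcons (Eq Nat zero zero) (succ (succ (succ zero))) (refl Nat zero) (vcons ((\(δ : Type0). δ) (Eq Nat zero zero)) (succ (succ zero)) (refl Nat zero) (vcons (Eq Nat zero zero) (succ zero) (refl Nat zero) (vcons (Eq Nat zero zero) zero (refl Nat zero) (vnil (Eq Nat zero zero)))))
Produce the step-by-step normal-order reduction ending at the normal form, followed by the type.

normal-order reduction sequence:
  vcons (Eq Nat zero zero) (succ (succ (succ zero))) (refl Nat zero) (vcons ((\(δ : Type0). δ) (Eq Nat zero zero)) (succ (succ zero)) (refl Nat zero) (vcons (Eq Nat zero zero) (succ zero) (refl Nat zero) (vcons (Eq Nat zero zero) zero (refl Nat zero) (vnil (Eq Nat zero zero)))))
  ~> vcons (Eq Nat zero zero) (succ (succ (succ zero))) (refl Nat zero) (vcons (Eq Nat zero zero) (succ (succ zero)) (refl Nat zero) (vcons (Eq Nat zero zero) (succ zero) (refl Nat zero) (vcons (Eq Nat zero zero) zero (refl Nat zero) (vnil (Eq Nat zero zero)))))
inferred type:
  Vec (Eq Nat zero zero) (succ (succ (succ (succ zero))))


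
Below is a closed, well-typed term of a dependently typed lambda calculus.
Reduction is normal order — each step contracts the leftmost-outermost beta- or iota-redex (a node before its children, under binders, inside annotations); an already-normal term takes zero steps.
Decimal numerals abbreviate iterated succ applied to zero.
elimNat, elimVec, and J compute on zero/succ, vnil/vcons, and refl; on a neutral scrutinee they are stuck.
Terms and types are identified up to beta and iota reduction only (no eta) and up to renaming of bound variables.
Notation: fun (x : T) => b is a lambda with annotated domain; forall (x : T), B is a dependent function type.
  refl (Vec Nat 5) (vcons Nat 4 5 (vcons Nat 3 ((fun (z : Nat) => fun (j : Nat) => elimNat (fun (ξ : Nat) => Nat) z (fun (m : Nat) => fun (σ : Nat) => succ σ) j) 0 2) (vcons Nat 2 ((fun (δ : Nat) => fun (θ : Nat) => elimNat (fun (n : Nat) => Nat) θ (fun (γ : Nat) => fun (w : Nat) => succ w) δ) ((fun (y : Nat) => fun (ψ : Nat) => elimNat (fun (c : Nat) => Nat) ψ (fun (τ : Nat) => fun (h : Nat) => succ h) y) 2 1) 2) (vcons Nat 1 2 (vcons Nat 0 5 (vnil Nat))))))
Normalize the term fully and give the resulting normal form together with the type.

normal form:
  refl (Vec Nat 5) (vcons Nat 4 5 (vcons Nat 3 2 (vcons Nat 2 5 (vcons Nat 1 2 (vcons Nat 0 5 (vnil Nat))))))
the term's type:
  Eq (Vec Nat 5) (vcons Nat 4 5 (vcons Nat 3 2 (vcons Nat 2 5 (vcons Nat 1 2 (vcons Nat 0 5 (vnil Nat)))))) (vcons Nat 4 5 (vcons Nat 3 2 (vcons Nat 2 5 (vcons Nat 1 2 (vcons Nat 0 5 (vnil Nat))))))


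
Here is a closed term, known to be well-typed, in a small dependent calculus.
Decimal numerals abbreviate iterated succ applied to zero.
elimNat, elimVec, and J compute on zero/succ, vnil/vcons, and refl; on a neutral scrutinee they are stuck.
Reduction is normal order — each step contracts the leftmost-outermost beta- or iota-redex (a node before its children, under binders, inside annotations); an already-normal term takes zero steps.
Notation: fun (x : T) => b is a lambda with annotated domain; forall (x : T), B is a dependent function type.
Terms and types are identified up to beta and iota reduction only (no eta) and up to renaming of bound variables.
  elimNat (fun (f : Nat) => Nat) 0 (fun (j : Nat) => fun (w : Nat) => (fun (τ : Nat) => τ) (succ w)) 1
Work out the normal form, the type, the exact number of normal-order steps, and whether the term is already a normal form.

normal form:
  1
type:
  Nat
normal-order step count: 5
already normal: no
first contracted redex: an elimNat iota-redex


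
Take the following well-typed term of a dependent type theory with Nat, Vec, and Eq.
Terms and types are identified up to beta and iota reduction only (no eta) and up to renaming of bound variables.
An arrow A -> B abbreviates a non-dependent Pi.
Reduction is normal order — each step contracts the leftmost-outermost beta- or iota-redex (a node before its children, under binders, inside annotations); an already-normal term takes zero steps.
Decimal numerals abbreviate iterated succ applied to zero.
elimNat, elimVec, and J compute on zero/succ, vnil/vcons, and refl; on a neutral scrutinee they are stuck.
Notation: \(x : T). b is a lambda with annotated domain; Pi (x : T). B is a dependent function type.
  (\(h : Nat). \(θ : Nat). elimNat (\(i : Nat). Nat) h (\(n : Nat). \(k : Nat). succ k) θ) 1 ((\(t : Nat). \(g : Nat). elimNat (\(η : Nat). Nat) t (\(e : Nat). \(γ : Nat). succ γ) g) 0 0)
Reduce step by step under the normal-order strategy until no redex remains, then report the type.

reduction (normal order):
  (\(h : Nat). \(θ : Nat). elimNat (\(i : Nat). Nat) h (\(n : Nat). \(k : Nat). succ k) θ) 1 ((\(t : Nat). \(g : Nat). elimNat (\(η : Nat). Nat) t (\(e : Nat). \(γ : Nat). succ γ) g) 0 0)
  ~> (\(h : Nat). elimNat (\(θ : Nat). Nat) 1 (\(i : Nat). \(n : Nat). succ n) h) ((\(k : Nat). \(t : Nat). elimNat (\(g : Nat). Nat) k (\(η : Nat). \(e : Nat). succ e) t) 0 0)
  ~> elimNat (\(h : Nat). Nat) 1 (\(θ : Nat). \(i : Nat). succ i) ((\(n : Nat). \(k : Nat). elimNat (\(t : Nat). Nat) n (\(g : Nat). \(η : Nat). succ η) k) 0 0)
  ~> elimNat (\(h : Nat). Nat) 1 (\(θ : Nat). \(i : Nat). succ i) ((\(n : Nat). elimNat (\(k : Nat). Nat) 0 (\(t : Nat). \(g : Nat). succ g) n) 0)
  ~> elimNat (\(h : Nat). Nat) 1 (\(θ : Nat). \(i : Nat). succ i) (elimNat (\(n : Nat). Nat) 0 (\(k : Nat). \(t : Nat). succ t) 0)
  ~> elimNat (\(h : Nat). Nat) 1 (\(θ : Nat). \(i : Nat). succ i) 0
  ~> 1
type:
  Nat


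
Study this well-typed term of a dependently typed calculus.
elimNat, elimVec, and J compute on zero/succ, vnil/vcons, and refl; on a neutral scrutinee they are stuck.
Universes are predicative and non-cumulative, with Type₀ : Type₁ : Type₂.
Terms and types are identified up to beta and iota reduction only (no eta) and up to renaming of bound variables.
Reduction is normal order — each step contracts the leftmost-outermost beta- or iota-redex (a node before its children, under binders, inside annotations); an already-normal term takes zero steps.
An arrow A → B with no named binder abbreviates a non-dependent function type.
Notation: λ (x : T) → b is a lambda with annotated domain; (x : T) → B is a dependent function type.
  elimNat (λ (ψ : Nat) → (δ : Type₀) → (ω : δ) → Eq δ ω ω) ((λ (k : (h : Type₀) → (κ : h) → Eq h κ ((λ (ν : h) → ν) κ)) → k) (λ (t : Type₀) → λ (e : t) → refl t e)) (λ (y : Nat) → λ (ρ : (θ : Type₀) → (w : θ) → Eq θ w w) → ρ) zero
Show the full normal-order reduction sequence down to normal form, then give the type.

reduction (normal order):
  elimNat (λ (ψ : Nat) → (δ : Type₀) → (ω : δ) → Eq δ ω ω) ((λ (k : (h : Type₀) → (κ : h) → Eq h κ ((λ (ν : h) → ν) κ)) → k) (λ (t : Type₀) → λ (e : t) → refl t e)) (λ (y : Nat) → λ (ρ : (θ : Type₀) → (w : θ) → Eq θ w w) → ρ) zero
  ~> (λ (ψ : (δ : Type₀) → (ω : δ) → Eq δ ω ((λ (k : δ) → k) ω)) → ψ) (λ (h : Type₀) → λ (κ : h) → refl h κ)
  ~> λ (ψ : Type₀) → λ (δ : ψ) → refl ψ δ
type:
  (ψ : Type₀) → (δ : ψ) → Eq ψ δ δ


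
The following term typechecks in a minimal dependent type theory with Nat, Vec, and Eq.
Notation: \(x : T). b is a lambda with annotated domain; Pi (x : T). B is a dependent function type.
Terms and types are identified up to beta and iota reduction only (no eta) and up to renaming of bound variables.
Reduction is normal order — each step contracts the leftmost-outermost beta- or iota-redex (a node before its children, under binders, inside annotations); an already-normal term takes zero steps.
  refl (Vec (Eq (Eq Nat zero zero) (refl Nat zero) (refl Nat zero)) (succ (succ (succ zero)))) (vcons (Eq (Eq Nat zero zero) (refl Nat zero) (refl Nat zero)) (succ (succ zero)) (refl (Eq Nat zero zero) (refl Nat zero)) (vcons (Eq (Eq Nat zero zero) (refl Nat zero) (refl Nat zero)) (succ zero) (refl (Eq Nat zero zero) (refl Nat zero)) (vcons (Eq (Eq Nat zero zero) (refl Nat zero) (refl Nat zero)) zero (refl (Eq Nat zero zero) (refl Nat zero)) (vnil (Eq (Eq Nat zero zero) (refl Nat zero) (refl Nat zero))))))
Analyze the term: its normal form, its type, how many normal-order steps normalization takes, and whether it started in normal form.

resulting normal form:
  refl (Vec (Eq (Eq Nat zero zero) (refl Nat zero) (refl Nat zero)) (succ (succ (succ zero)))) (vcons (Eq (Eq Nat zero zero) (refl Nat zero) (refl Nat zero)) (succ (succ zero)) (refl (Eq Nat zero zero) (refl Nat zero)) (vcons (Eq (Eq Nat zero zero) (refl Nat zero) (refl Nat zero)) (succ zero) (refl (Eq Nat zero zero) (refl Nat zero)) (vcons (Eq (Eq Nat zero zero) (refl Nat zero) (refl Nat zero)) zero (refl (Eq Nat zero zero) (refl Nat zero)) (vnil (Eq (Eq Nat zero zero) (refl Nat zero) (refl Nat zero))))))
inferred type:
  Eq (Vec (Eq (Eq Nat zero zero) (refl Nat zero) (refl Nat zero)) (succ (succ (succ zero)))) (vcons (Eq (Eq Nat zero zero) (refl Nat zero) (refl Nat zero)) (succ (succ zero)) (refl (Eq Nat zero zero) (refl Nat zero)) (vcons (Eq (Eq Nat zero zero) (refl Nat zero) (refl Nat zero)) (succ zero) (refl (Eq Nat zero zero) (refl Nat zero)) (vcons (Eq (Eq Nat zero zero) (refl Nat zero) (refl Nat zero)) zero (refl (Eq Nat zero zero) (refl Nat zero)) (vnil (Eq (Eq Nat zero zero) (refl Nat zero) (refl Nat zero)))))) (vcons (Eq (Eq Nat zero zero) (refl Nat zero) (refl Nat zero)) (succ (succ zero)) (refl (Eq Nat zero zero) (refl Nat zero)) (vcons (Eq (Eq Nat zero zero) (refl Nat zero) (refl Nat zero)) (succ zero) (refl (Eq Nat zero zero) (refl Nat zero)) (vcons (Eq (Eq Nat zero zero) (refl Nat zero) (refl Nat zero)) zero (refl (Eq Nat zero zero) (refl Nat zero)) (vnil (Eq (Eq Nat zero zero) (refl Nat zero) (refl Nat zero))))))
steps to reach normal form (normal order): 0
term was already normal: yes


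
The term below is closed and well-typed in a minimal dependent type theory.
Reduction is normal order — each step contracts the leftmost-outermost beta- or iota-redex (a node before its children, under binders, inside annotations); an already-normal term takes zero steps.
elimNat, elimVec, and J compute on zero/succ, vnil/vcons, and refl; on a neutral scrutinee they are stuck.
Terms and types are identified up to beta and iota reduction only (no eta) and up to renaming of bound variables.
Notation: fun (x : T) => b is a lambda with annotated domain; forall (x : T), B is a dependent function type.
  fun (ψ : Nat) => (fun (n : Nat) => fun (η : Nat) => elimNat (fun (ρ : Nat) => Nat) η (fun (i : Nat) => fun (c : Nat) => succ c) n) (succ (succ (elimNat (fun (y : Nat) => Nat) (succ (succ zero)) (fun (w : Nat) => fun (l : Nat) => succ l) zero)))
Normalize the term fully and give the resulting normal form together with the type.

resulting normal form:
  fun (ψ : Nat) => fun (n : Nat) => succ (succ (succ (succ n)))
the term's type:
  forall (ψ : Nat), forall (n : Nat), Nat


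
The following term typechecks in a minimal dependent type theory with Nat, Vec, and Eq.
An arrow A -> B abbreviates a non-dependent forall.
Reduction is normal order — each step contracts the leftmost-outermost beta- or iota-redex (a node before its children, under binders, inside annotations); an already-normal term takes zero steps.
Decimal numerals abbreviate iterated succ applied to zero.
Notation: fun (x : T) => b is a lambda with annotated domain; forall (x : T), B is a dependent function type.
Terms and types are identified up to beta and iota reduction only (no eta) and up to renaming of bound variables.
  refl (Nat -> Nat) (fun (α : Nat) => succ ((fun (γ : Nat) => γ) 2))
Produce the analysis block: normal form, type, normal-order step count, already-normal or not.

reduced normal form:
  refl (Nat -> Nat) (fun (α : Nat) => 3)
inferred type:
  Eq (Nat -> Nat) (fun (α : Nat) => 3) (fun (γ : Nat) => 3)
steps to reach normal form (normal order): 1
term was already normal: no
first contracted redex: a beta-redex


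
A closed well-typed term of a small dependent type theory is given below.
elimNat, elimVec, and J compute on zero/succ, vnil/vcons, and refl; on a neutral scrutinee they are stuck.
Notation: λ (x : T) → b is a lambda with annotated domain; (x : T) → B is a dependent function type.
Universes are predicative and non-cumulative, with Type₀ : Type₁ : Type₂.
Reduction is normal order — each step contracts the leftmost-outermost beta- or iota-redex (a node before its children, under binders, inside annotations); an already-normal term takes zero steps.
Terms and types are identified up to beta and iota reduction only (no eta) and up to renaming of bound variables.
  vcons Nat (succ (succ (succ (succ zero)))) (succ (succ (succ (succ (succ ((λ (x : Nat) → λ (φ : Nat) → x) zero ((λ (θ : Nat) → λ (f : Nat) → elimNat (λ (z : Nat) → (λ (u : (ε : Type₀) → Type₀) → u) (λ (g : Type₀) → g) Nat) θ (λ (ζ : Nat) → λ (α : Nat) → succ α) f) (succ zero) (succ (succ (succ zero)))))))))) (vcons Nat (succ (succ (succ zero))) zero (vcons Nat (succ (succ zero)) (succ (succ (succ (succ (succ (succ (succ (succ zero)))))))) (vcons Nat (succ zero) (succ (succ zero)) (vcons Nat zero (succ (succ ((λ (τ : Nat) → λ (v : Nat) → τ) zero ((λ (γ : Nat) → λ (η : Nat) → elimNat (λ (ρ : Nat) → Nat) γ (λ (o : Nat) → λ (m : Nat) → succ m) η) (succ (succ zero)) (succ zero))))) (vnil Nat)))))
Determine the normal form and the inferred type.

resulting normal form:
  vcons Nat (succ (succ (succ (succ zero)))) (succ (succ (succ (succ (succ zero))))) (vcons Nat (succ (succ (succ zero))) zero (vcons Nat (succ (succ zero)) (succ (succ (succ (succ (succ (succ (succ (succ zero)))))))) (vcons Nat (succ zero) (succ (succ zero)) (vcons Nat zero (succ (succ zero)) (vnil Nat)))))
inferred type:
  Vec Nat (succ (succ (succ (succ (succ zero)))))
observation: normalization takes exactly 4 steps under the normal-order strategy.


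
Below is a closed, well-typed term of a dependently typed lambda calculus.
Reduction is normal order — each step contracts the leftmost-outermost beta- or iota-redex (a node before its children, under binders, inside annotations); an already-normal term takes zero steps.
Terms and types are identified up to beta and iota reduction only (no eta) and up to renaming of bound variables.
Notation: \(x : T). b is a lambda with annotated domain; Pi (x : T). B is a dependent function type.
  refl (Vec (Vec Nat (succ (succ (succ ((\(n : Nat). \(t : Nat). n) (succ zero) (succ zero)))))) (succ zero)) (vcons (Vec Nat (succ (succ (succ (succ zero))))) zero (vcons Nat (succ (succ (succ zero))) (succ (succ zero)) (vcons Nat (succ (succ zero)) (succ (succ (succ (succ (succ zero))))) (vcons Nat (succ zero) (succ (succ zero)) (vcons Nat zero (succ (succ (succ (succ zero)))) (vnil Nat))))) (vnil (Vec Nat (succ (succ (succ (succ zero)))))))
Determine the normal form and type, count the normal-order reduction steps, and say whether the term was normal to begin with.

resulting normal form:
  refl (Vec (Vec Nat (succ (succ (succ (succ zero))))) (succ zero)) (vcons (Vec Nat (succ (succ (succ (succ zero))))) zero (vcons Nat (succ (succ (succ zero))) (succ (succ zero)) (vcons Nat (succ (succ zero)) (succ (succ (succ (succ (succ zero))))) (vcons Nat (succ zero) (succ (succ zero)) (vcons Nat zero (succ (succ (succ (succ zero)))) (vnil Nat))))) (vnil (Vec Nat (succ (succ (succ (succ zero)))))))
inferred type:
  Eq (Vec (Vec Nat (succ (succ (succ (succ zero))))) (succ zero)) (vcons (Vec Nat (succ (succ (succ (succ zero))))) zero (vcons Nat (succ (succ (succ zero))) (succ (succ zero)) (vcons Nat (succ (succ zero)) (succ (succ (succ (succ (succ zero))))) (vcons Nat (succ zero) (succ (succ zero)) (vcons Nat zero (succ (succ (succ (succ zero)))) (vnil Nat))))) (vnil (Vec Nat (succ (succ (succ (succ zero))))))) (vcons (Vec Nat (succ (succ (succ (succ zero))))) zero (vcons Nat (succ (succ (succ zero))) (succ (succ zero)) (vcons Nat (succ (succ zero)) (succ (succ (succ (succ (succ zero))))) (vcons Nat (succ zero) (succ (succ zero)) (vcons Nat zero (succ (succ (succ (succ zero)))) (vnil Nat))))) (vnil (Vec Nat (succ (succ (succ (succ zero)))))))
steps to reach normal form (normal order): 2
term was already normal: no
first redex: a beta-redex


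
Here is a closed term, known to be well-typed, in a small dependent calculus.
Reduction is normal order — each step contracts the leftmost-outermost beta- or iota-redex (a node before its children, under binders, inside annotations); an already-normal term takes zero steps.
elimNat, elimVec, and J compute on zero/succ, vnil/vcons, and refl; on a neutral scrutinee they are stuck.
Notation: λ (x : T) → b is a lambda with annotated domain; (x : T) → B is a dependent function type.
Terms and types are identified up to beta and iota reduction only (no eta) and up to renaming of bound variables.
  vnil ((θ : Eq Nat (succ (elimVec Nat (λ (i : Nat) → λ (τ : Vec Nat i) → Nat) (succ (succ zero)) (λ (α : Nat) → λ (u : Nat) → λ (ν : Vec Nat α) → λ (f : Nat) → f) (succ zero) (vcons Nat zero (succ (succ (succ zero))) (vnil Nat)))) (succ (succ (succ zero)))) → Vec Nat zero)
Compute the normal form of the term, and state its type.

normal form:
  vnil ((θ : Eq Nat (succ (succ (succ zero))) (succ (succ (succ zero)))) → Vec Nat zero)
inferred type:
  Vec ((θ : Eq Nat (succ (succ (succ zero))) (succ (succ (succ zero)))) → Vec Nat zero) zero


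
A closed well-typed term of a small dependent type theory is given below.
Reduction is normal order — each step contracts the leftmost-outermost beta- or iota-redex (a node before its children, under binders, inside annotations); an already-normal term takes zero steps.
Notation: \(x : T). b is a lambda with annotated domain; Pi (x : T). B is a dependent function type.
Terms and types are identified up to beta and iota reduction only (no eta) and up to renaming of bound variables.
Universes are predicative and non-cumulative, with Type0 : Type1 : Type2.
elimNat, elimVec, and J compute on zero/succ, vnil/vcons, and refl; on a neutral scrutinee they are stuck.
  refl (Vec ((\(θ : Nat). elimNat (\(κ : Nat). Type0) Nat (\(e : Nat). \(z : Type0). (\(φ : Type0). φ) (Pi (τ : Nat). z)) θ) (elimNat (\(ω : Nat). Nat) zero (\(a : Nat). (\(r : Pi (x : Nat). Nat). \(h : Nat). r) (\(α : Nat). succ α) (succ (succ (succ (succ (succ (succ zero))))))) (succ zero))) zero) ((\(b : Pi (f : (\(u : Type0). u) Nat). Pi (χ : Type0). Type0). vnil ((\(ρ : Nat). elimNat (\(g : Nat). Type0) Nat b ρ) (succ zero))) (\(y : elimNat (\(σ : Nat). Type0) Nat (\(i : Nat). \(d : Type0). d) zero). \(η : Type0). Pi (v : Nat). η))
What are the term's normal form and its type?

resulting normal form:
  refl (Vec (Pi (θ : Nat). Nat) zero) (vnil (Pi (κ : Nat). Nat))
the term's type:
  Eq (Vec (Pi (θ : Nat). Nat) zero) (vnil (Pi (κ : Nat). Nat)) (vnil (Pi (e : Nat). Nat))
observation: the first redex contracted is a beta-redex; the normal form is reached in 18 normal-order steps.


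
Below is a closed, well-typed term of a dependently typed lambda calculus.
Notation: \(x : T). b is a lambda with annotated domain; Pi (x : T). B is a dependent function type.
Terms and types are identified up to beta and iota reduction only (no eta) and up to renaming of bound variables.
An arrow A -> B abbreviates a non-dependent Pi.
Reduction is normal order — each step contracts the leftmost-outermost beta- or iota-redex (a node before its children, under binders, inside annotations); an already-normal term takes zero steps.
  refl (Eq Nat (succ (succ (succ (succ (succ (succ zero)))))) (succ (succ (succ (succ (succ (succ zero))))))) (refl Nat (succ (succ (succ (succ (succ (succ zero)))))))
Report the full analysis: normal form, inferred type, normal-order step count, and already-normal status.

resulting normal form:
  refl (Eq Nat (succ (succ (succ (succ (succ (succ zero)))))) (succ (succ (succ (succ (succ (succ zero))))))) (refl Nat (succ (succ (succ (succ (succ (succ zero)))))))
type:
  Eq (Eq Nat (succ (succ (succ (succ (succ (succ zero)))))) (succ (succ (succ (succ (succ (succ zero))))))) (refl Nat (succ (succ (succ (succ (succ (succ zero))))))) (refl Nat (succ (succ (succ (succ (succ (succ zero)))))))
steps to reach normal form (normal order): 0
started in normal form: yes


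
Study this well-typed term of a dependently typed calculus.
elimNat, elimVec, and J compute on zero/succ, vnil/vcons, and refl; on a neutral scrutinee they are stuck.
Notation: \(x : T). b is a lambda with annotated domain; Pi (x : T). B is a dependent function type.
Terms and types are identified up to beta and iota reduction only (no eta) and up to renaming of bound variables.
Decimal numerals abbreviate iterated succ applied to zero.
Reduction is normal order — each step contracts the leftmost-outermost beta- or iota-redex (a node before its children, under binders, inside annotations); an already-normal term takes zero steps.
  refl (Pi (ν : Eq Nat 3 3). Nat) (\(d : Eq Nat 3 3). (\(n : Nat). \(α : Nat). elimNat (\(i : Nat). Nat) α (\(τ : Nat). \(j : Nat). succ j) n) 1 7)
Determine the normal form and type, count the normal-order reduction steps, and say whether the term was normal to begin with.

reduced normal form:
  refl (Pi (ν : Eq Nat 3 3). Nat) (\(d : Eq Nat 3 3). 8)
the term's type:
  Eq (Pi (ν : Eq Nat 3 3). Nat) (\(d : Eq Nat 3 3). 8) (\(n : Eq Nat 3 3). 8)
normal-order step count: 6
started in normal form: no
first contracted redex: a beta-redex
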